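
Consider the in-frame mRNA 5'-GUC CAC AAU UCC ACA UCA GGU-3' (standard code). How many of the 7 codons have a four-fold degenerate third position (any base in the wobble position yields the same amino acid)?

Codon 1 GUC (Val): third position 4-fold.
Codon 2 CAC (His): third position 2-fold.
Codon 3 AAU (Asn): third position 2-fold.
Codon 4 UCC (Ser): third position 4-fold.
Codon 5 ACA (Thr): third position 4-fold.
Codon 6 UCA (Ser): third position 4-fold.
Codon 7 GGU (Gly): third position 4-fold.
Four-fold degenerate third positions: 5.

5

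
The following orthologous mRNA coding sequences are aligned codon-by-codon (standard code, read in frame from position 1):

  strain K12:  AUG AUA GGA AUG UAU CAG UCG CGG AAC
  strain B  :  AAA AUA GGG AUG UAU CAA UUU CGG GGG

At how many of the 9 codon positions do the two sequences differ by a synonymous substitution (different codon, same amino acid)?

Codon 1: AUG Met / AAA Lys — nonsynonymous.
Codon 2: AUA Ile / AUA Ile — identical.
Codon 3: GGA Gly / GGG Gly — synonymous.
Codon 4: AUG Met / AUG Met — identical.
Codon 5: UAU Tyr / UAU Tyr — identical.
Codon 6: CAG Gln / CAA Gln — synonymous.
Codon 7: UCG Ser / UUU Phe — nonsynonymous.
Codon 8: CGG Arg / CGG Arg — identical.
Codon 9: AAC Asn / GGG Gly — nonsynonymous.
Synonymous differences: 2.

2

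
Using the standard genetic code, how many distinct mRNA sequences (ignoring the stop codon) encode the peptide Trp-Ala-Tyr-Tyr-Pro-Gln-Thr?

512

Trp: 1 codon.
Ala: 4 codons.
Tyr: 2 codons.
Tyr: 2 codons.
Pro: 4 codons.
Gln: 2 codons.
Thr: 4 codons.
1 × 4 × 2 × 2 × 4 × 2 × 4 = 512.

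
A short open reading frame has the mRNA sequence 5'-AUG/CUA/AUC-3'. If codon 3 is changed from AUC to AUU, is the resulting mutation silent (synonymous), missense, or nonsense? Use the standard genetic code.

Position 9 falls in codon 3: AUC → Ile.
After the substitution the codon is AUU → Ile.
Both encode Ile, so the change is synonymous.

silent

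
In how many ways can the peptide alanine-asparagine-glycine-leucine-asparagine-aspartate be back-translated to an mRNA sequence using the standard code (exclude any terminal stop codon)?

Ala: 4 codons.
Asn: 2 codons.
Gly: 4 codons.
Leu: 6 codons.
Asn: 2 codons.
Asp: 2 codons.
4 × 2 × 4 × 6 × 2 × 2 = 768.

768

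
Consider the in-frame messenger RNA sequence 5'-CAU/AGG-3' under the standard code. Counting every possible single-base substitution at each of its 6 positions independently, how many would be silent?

Codon 1 (CAU, His): 1 synonymous substitution.
Codon 2 (AGG, Arg): 2 synonymous substitutions.
Total: 1 + 2 = 3.

3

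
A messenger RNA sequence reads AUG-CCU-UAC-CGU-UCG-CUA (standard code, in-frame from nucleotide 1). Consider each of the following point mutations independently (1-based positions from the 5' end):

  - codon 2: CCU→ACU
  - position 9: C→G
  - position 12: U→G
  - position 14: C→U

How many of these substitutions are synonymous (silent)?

1

Codon 2: CCU (Pro) → ACU (Thr) — missense.
Codon 3: UAC (Tyr) → UAG (Stop) — nonsense.
Codon 4: CGU (Arg) → CGG (Arg) — synonymous.
Codon 5: UCG (Ser) → UUG (Leu) — missense.
Synonymous: 1 of 4.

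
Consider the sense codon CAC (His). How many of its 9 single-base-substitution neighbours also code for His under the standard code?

1

Position 1: none → 0 synonymous.
Position 2: none → 0 synonymous.
Position 3: CAU → 1 synonymous.
Total: 0 + 0 + 1 = 1.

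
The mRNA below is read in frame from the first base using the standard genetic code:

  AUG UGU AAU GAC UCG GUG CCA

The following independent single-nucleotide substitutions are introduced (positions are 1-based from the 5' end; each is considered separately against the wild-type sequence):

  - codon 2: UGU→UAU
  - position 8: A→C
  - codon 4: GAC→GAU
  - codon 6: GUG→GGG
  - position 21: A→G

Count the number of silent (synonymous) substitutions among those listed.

Codon 2: UGU (Cys) → UAU (Tyr) — missense.
Codon 3: AAU (Asn) → ACU (Thr) — missense.
Codon 4: GAC (Asp) → GAU (Asp) — synonymous.
Codon 6: GUG (Val) → GGG (Gly) — missense.
Codon 7: CCA (Pro) → CCG (Pro) — synonymous.
Synonymous: 2 of 5.

2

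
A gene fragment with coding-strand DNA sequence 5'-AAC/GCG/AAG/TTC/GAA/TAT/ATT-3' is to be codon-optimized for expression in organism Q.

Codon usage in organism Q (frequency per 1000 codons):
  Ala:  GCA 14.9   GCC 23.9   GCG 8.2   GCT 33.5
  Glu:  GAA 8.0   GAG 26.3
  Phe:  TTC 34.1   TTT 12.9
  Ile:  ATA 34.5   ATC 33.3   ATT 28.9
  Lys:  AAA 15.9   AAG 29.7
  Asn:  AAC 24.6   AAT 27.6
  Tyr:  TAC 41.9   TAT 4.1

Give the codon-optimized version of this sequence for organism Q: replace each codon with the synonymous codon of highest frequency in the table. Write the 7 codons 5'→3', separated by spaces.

AAT GCT AAG TTC GAG TAC ATA

Codon 1 (Asn): best is AAT at 27.6.
Codon 2 (Ala): best is GCT at 33.5.
Codon 3 (Lys): best is AAG at 29.7.
Codon 4 (Phe): best is TTC at 34.1.
Codon 5 (Glu): best is GAG at 26.3.
Codon 6 (Tyr): best is TAC at 41.9.
Codon 7 (Ile): best is ATA at 34.5.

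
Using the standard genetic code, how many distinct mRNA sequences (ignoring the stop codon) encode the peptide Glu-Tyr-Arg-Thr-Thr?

Glu: 2 codons.
Tyr: 2 codons.
Arg: 6 codons.
Thr: 4 codons.
Thr: 4 codons.
2 × 2 × 6 × 4 × 4 = 384.

384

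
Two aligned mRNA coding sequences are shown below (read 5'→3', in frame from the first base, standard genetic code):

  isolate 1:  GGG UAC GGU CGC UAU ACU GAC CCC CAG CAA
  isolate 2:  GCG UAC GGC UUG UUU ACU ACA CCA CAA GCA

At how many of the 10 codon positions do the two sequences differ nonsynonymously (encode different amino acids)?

Codon 1: GGG Gly / GCG Ala — nonsynonymous.
Codon 2: UAC Tyr / UAC Tyr — identical.
Codon 3: GGU Gly / GGC Gly — synonymous.
Codon 4: CGC Arg / UUG Leu — nonsynonymous.
Codon 5: UAU Tyr / UUU Phe — nonsynonymous.
Codon 6: ACU Thr / ACU Thr — identical.
Codon 7: GAC Asp / ACA Thr — nonsynonymous.
Codon 8: CCC Pro / CCA Pro — synonymous.
Codon 9: CAG Gln / CAA Gln — synonymous.
Codon 10: CAA Gln / GCA Ala — nonsynonymous.
Nonsynonymous differences: 5.

5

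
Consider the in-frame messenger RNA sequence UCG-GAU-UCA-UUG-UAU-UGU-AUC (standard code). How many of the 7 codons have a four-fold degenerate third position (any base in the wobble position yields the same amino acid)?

Codon 1 UCG (Ser): third position 4-fold.
Codon 2 GAU (Asp): third position 2-fold.
Codon 3 UCA (Ser): third position 4-fold.
Codon 4 UUG (Leu): third position 2-fold.
Codon 5 UAU (Tyr): third position 2-fold.
Codon 6 UGU (Cys): third position 2-fold.
Codon 7 AUC (Ile): third position 3-fold.
Four-fold degenerate third positions: 2.

2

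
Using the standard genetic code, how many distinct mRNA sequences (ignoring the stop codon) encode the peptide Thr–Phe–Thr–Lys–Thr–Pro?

1024

Thr: 4 codons.
Phe: 2 codons.
Thr: 4 codons.
Lys: 2 codons.
Thr: 4 codons.
Pro: 4 codons.
4 × 2 × 4 × 2 × 4 × 4 = 1024.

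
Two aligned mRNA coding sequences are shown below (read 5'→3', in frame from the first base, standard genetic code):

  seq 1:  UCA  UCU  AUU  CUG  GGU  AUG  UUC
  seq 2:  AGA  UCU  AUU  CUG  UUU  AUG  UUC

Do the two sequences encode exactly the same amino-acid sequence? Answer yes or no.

Codon 1: UCA Ser / AGA Arg — nonsynonymous.
Codon 2: UCU Ser / UCU Ser — identical.
Codon 3: AUU Ile / AUU Ile — identical.
Codon 4: CUG Leu / CUG Leu — identical.
Codon 5: GGU Gly / UUU Phe — nonsynonymous.
Codon 6: AUG Met / AUG Met — identical.
Codon 7: UUC Phe / UUC Phe — identical.
Nonsynonymous differences: 2 → different protein.

no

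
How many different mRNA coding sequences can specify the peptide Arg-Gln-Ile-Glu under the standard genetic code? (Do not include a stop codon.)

72

Arg: 6 codons.
Gln: 2 codons.
Ile: 3 codons.
Glu: 2 codons.
6 × 2 × 3 × 2 = 72.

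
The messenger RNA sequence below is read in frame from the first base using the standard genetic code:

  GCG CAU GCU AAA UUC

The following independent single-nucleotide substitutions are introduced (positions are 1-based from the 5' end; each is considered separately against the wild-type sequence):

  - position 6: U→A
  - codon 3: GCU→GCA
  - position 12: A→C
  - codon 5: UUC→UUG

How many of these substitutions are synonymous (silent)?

1

Codon 2: CAU (His) → CAA (Gln) — missense.
Codon 3: GCU (Ala) → GCA (Ala) — synonymous.
Codon 4: AAA (Lys) → AAC (Asn) — missense.
Codon 5: UUC (Phe) → UUG (Leu) — missense.
Synonymous: 1 of 4.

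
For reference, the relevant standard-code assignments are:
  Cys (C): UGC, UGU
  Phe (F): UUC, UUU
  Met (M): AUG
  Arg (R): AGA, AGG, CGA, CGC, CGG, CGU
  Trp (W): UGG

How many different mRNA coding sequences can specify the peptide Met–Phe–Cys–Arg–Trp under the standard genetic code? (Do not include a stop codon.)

24

Met: 1 codon.
Phe: 2 codons.
Cys: 2 codons.
Arg: 6 codons.
Trp: 1 codon.
1 × 2 × 2 × 6 × 1 = 24.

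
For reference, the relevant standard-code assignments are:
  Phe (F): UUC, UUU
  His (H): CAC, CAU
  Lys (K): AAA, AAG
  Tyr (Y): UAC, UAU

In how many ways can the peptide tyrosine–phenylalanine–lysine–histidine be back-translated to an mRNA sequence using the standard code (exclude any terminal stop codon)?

16

Tyr: 2 codons.
Phe: 2 codons.
Lys: 2 codons.
His: 2 codons.
2 × 2 × 2 × 2 = 16.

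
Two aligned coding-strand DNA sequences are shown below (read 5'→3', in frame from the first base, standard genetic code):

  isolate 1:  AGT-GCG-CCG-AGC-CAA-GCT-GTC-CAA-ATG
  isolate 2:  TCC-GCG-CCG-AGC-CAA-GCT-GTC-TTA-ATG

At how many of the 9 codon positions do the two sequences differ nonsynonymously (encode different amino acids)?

1

Codon 1: AGT Ser / TCC Ser — synonymous.
Codon 2: GCG Ala / GCG Ala — identical.
Codon 3: CCG Pro / CCG Pro — identical.
Codon 4: AGC Ser / AGC Ser — identical.
Codon 5: CAA Gln / CAA Gln — identical.
Codon 6: GCT Ala / GCT Ala — identical.
Codon 7: GTC Val / GTC Val — identical.
Codon 8: CAA Gln / TTA Leu — nonsynonymous.
Codon 9: ATG Met / ATG Met — identical.
Nonsynonymous differences: 1.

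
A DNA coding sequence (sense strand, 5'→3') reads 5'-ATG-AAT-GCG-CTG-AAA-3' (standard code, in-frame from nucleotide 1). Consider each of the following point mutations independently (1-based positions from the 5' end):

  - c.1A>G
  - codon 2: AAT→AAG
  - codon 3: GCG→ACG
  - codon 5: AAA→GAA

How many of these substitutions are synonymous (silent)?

Codon 1: ATG (Met) → GTG (Val) — missense.
Codon 2: AAT (Asn) → AAG (Lys) — missense.
Codon 3: GCG (Ala) → ACG (Thr) — missense.
Codon 5: AAA (Lys) → GAA (Glu) — missense.
Synonymous: 0 of 4.

0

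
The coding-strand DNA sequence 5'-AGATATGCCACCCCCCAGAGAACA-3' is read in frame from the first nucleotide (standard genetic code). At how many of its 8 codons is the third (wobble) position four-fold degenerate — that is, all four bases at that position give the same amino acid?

4

Codon 1 AGA (Arg): third position 2-fold.
Codon 2 TAT (Tyr): third position 2-fold.
Codon 3 GCC (Ala): third position 4-fold.
Codon 4 ACC (Thr): third position 4-fold.
Codon 5 CCC (Pro): third position 4-fold.
Codon 6 CAG (Gln): third position 2-fold.
Codon 7 AGA (Arg): third position 2-fold.
Codon 8 ACA (Thr): third position 4-fold.
Four-fold degenerate third positions: 4.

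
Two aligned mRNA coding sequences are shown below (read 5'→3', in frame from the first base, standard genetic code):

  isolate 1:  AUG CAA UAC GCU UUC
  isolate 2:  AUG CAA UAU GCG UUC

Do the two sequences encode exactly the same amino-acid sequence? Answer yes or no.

yes

Codon 1: AUG Met / AUG Met — identical.
Codon 2: CAA Gln / CAA Gln — identical.
Codon 3: UAC Tyr / UAU Tyr — synonymous.
Codon 4: GCU Ala / GCG Ala — synonymous.
Codon 5: UUC Phe / UUC Phe — identical.
Nonsynonymous differences: 0 → same protein.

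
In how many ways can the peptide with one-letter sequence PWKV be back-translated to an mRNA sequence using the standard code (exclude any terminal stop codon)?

Pro: 4 codons.
Trp: 1 codon.
Lys: 2 codons.
Val: 4 codons.
4 × 1 × 2 × 4 = 32.

32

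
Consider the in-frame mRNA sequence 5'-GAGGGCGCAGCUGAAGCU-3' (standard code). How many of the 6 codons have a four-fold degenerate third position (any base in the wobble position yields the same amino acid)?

Codon 1 GAG (Glu): third position 2-fold.
Codon 2 GGC (Gly): third position 4-fold.
Codon 3 GCA (Ala): third position 4-fold.
Codon 4 GCU (Ala): third position 4-fold.
Codon 5 GAA (Glu): third position 2-fold.
Codon 6 GCU (Ala): third position 4-fold.
Four-fold degenerate third positions: 4.

4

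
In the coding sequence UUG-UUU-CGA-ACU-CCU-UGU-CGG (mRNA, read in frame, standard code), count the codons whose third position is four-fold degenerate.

Codon 1 UUG (Leu): third position 2-fold.
Codon 2 UUU (Phe): third position 2-fold.
Codon 3 CGA (Arg): third position 4-fold.
Codon 4 ACU (Thr): third position 4-fold.
Codon 5 CCU (Pro): third position 4-fold.
Codon 6 UGU (Cys): third position 2-fold.
Codon 7 CGG (Arg): third position 4-fold.
Four-fold degenerate third positions: 4.

4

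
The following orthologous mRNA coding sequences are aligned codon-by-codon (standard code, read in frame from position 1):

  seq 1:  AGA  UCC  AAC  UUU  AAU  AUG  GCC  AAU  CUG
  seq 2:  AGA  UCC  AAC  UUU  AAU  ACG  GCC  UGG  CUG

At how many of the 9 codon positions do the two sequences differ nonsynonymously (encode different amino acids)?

Codon 1: AGA Arg / AGA Arg — identical.
Codon 2: UCC Ser / UCC Ser — identical.
Codon 3: AAC Asn / AAC Asn — identical.
Codon 4: UUU Phe / UUU Phe — identical.
Codon 5: AAU Asn / AAU Asn — identical.
Codon 6: AUG Met / ACG Thr — nonsynonymous.
Codon 7: GCC Ala / GCC Ala — identical.
Codon 8: AAU Asn / UGG Trp — nonsynonymous.
Codon 9: CUG Leu / CUG Leu — identical.
Nonsynonymous differences: 2.

2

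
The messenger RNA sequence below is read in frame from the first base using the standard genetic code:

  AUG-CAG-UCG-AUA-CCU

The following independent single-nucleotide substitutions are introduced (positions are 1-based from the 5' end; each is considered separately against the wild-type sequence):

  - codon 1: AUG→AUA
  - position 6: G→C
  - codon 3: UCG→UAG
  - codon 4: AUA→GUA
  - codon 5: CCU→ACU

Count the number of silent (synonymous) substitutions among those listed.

Codon 1: AUG (Met) → AUA (Ile) — missense.
Codon 2: CAG (Gln) → CAC (His) — missense.
Codon 3: UCG (Ser) → UAG (Stop) — nonsense.
Codon 4: AUA (Ile) → GUA (Val) — missense.
Codon 5: CCU (Pro) → ACU (Thr) — missense.
Synonymous: 0 of 5.

0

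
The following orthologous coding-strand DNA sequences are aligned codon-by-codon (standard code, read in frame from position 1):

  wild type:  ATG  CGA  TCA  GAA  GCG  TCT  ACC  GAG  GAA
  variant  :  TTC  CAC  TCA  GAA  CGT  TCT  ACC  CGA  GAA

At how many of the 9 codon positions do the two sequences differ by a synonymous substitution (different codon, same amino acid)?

Codon 1: ATG Met / TTC Phe — nonsynonymous.
Codon 2: CGA Arg / CAC His — nonsynonymous.
Codon 3: TCA Ser / TCA Ser — identical.
Codon 4: GAA Glu / GAA Glu — identical.
Codon 5: GCG Ala / CGT Arg — nonsynonymous.
Codon 6: TCT Ser / TCT Ser — identical.
Codon 7: ACC Thr / ACC Thr — identical.
Codon 8: GAG Glu / CGA Arg — nonsynonymous.
Codon 9: GAA Glu / GAA Glu — identical.
Synonymous differences: 0.

0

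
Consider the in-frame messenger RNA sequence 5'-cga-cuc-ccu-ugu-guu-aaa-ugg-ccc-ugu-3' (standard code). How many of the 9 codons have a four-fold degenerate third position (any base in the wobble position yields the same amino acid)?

Codon 1 CGA (Arg): third position 4-fold.
Codon 2 CUC (Leu): third position 4-fold.
Codon 3 CCU (Pro): third position 4-fold.
Codon 4 UGU (Cys): third position 2-fold.
Codon 5 GUU (Val): third position 4-fold.
Codon 6 AAA (Lys): third position 2-fold.
Codon 7 UGG (Trp): third position 1-fold.
Codon 8 CCC (Pro): third position 4-fold.
Codon 9 UGU (Cys): third position 2-fold.
Four-fold degenerate third positions: 5.

5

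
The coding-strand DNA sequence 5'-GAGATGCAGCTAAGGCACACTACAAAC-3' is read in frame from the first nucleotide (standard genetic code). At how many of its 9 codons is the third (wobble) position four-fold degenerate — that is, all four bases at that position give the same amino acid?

3

Codon 1 GAG (Glu): third position 2-fold.
Codon 2 ATG (Met): third position 1-fold.
Codon 3 CAG (Gln): third position 2-fold.
Codon 4 CTA (Leu): third position 4-fold.
Codon 5 AGG (Arg): third position 2-fold.
Codon 6 CAC (His): third position 2-fold.
Codon 7 ACT (Thr): third position 4-fold.
Codon 8 ACA (Thr): third position 4-fold.
Codon 9 AAC (Asn): third position 2-fold.
Four-fold degenerate third positions: 3.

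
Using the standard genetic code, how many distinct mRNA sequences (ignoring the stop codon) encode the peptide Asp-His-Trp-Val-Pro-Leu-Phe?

768

Asp: 2 codons.
His: 2 codons.
Trp: 1 codon.
Val: 4 codons.
Pro: 4 codons.
Leu: 6 codons.
Phe: 2 codons.
2 × 2 × 1 × 4 × 4 × 6 × 2 = 768.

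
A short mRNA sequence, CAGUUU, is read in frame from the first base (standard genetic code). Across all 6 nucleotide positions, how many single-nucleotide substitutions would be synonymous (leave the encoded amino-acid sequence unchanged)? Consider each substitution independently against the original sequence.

Codon 1 (CAG, Gln): 1 synonymous substitution.
Codon 2 (UUU, Phe): 1 synonymous substitution.
Total: 1 + 1 = 2.

2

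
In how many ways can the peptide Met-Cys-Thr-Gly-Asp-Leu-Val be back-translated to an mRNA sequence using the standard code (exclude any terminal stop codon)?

Met: 1 codon.
Cys: 2 codons.
Thr: 4 codons.
Gly: 4 codons.
Asp: 2 codons.
Leu: 6 codons.
Val: 4 codons.
1 × 2 × 4 × 4 × 2 × 6 × 4 = 1536.

1536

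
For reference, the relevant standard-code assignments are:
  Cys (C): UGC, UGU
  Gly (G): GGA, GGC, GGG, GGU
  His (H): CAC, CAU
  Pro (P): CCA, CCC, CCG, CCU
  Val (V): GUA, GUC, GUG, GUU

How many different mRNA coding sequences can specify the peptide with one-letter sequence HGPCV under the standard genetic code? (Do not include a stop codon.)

His: 2 codons.
Gly: 4 codons.
Pro: 4 codons.
Cys: 2 codons.
Val: 4 codons.
2 × 4 × 4 × 2 × 4 = 256.

256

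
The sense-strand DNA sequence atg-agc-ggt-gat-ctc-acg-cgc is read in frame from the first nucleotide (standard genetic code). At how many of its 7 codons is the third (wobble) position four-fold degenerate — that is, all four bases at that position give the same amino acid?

Codon 1 ATG (Met): third position 1-fold.
Codon 2 AGC (Ser): third position 2-fold.
Codon 3 GGT (Gly): third position 4-fold.
Codon 4 GAT (Asp): third position 2-fold.
Codon 5 CTC (Leu): third position 4-fold.
Codon 6 ACG (Thr): third position 4-fold.
Codon 7 CGC (Arg): third position 4-fold.
Four-fold degenerate third positions: 4.

4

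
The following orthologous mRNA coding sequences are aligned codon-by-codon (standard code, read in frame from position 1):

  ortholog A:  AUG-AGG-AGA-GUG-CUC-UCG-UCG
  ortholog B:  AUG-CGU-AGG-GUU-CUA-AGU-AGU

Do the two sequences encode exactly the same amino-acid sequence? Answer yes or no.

yes

Codon 1: AUG Met / AUG Met — identical.
Codon 2: AGG Arg / CGU Arg — synonymous.
Codon 3: AGA Arg / AGG Arg — synonymous.
Codon 4: GUG Val / GUU Val — synonymous.
Codon 5: CUC Leu / CUA Leu — synonymous.
Codon 6: UCG Ser / AGU Ser — synonymous.
Codon 7: UCG Ser / AGU Ser — synonymous.
Nonsynonymous differences: 0 → same protein.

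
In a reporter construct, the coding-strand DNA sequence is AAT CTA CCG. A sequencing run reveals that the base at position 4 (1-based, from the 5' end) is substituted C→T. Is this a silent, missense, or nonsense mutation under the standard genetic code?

Position 4 falls in codon 2: CTA → Leu.
After the substitution the codon is TTA → Leu.
Both encode Leu, so the change is synonymous.

silent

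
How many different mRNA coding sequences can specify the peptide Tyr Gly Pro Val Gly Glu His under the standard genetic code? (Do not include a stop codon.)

Tyr: 2 codons.
Gly: 4 codons.
Pro: 4 codons.
Val: 4 codons.
Gly: 4 codons.
Glu: 2 codons.
His: 2 codons.
2 × 4 × 4 × 4 × 4 × 2 × 2 = 2048.

2048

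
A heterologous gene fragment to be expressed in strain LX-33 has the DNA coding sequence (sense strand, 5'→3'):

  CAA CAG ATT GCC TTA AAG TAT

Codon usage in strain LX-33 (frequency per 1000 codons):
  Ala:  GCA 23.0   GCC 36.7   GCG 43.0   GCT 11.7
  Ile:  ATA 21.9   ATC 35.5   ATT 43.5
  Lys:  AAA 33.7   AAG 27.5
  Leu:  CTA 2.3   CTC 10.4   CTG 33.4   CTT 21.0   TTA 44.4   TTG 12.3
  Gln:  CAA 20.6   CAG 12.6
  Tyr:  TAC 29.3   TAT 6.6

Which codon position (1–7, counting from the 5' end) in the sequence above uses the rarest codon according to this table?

Codon 1 CAA (Gln): 20.6 per 1000.
Codon 2 CAG (Gln): 12.6 per 1000.
Codon 3 ATT (Ile): 43.5 per 1000.
Codon 4 GCC (Ala): 36.7 per 1000.
Codon 5 TTA (Leu): 44.4 per 1000.
Codon 6 AAG (Lys): 27.5 per 1000.
Codon 7 TAT (Tyr): 6.6 per 1000.
Lowest frequency is 6.6 at codon 7.

7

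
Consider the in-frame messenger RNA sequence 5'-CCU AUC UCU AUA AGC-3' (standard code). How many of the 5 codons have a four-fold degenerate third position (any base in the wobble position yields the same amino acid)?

Codon 1 CCU (Pro): third position 4-fold.
Codon 2 AUC (Ile): third position 3-fold.
Codon 3 UCU (Ser): third position 4-fold.
Codon 4 AUA (Ile): third position 3-fold.
Codon 5 AGC (Ser): third position 2-fold.
Four-fold degenerate third positions: 2.

2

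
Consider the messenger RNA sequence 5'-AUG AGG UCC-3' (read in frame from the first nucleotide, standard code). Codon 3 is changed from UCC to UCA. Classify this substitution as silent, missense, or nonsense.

Position 9 falls in codon 3: UCC → Ser.
After the substitution the codon is UCA → Ser.
Both encode Ser, so the change is synonymous.

silent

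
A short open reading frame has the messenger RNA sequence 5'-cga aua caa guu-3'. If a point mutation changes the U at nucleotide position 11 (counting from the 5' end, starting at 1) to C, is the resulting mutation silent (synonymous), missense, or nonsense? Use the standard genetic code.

Position 11 falls in codon 4: GUU → Val.
After the substitution the codon is GCU → Ala.
Val ≠ Ala, so this is a missense mutation.

missense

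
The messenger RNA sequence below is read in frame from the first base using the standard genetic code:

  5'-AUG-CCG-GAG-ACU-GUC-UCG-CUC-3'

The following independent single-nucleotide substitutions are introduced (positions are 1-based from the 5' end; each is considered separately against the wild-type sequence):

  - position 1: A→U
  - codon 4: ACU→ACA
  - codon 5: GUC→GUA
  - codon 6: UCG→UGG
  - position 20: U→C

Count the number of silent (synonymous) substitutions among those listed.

Codon 1: AUG (Met) → UUG (Leu) — missense.
Codon 4: ACU (Thr) → ACA (Thr) — synonymous.
Codon 5: GUC (Val) → GUA (Val) — synonymous.
Codon 6: UCG (Ser) → UGG (Trp) — missense.
Codon 7: CUC (Leu) → CCC (Pro) — missense.
Synonymous: 2 of 5.

2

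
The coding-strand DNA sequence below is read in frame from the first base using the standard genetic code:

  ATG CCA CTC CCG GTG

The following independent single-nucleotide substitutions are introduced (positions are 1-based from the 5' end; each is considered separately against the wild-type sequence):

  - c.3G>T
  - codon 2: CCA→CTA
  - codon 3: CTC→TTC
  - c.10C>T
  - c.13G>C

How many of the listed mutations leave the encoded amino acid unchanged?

Codon 1: ATG (Met) → ATT (Ile) — missense.
Codon 2: CCA (Pro) → CTA (Leu) — missense.
Codon 3: CTC (Leu) → TTC (Phe) — missense.
Codon 4: CCG (Pro) → TCG (Ser) — missense.
Codon 5: GTG (Val) → CTG (Leu) — missense.
Synonymous: 0 of 5.

0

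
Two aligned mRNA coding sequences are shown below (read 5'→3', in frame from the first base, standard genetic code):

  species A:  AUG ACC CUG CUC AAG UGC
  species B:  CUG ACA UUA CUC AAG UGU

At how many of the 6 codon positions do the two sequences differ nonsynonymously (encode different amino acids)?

1

Codon 1: AUG Met / CUG Leu — nonsynonymous.
Codon 2: ACC Thr / ACA Thr — synonymous.
Codon 3: CUG Leu / UUA Leu — synonymous.
Codon 4: CUC Leu / CUC Leu — identical.
Codon 5: AAG Lys / AAG Lys — identical.
Codon 6: UGC Cys / UGU Cys — synonymous.
Nonsynonymous differences: 1.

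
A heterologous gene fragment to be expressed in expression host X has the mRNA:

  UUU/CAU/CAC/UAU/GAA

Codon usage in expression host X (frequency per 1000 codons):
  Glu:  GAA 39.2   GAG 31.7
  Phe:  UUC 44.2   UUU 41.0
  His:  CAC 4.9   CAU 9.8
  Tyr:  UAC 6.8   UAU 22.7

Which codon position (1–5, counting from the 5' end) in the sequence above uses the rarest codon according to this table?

3

Codon 1 UUU (Phe): 41.0 per 1000.
Codon 2 CAU (His): 9.8 per 1000.
Codon 3 CAC (His): 4.9 per 1000.
Codon 4 UAU (Tyr): 22.7 per 1000.
Codon 5 GAA (Glu): 39.2 per 1000.
Lowest frequency is 4.9 at codon 3.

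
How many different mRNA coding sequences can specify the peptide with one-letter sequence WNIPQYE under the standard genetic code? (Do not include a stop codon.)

192

Trp: 1 codon.
Asn: 2 codons.
Ile: 3 codons.
Pro: 4 codons.
Gln: 2 codons.
Tyr: 2 codons.
Glu: 2 codons.
1 × 2 × 3 × 4 × 2 × 2 × 2 = 192.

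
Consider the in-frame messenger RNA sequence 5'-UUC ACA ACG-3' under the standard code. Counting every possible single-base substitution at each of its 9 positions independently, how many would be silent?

7

Codon 1 (UUC, Phe): 1 synonymous substitution.
Codon 2 (ACA, Thr): 3 synonymous substitutions.
Codon 3 (ACG, Thr): 3 synonymous substitutions.
Total: 1 + 3 + 3 = 7.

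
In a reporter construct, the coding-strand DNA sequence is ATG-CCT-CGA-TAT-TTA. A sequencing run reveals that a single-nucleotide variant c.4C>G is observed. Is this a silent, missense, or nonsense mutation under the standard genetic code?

missense

Position 4 falls in codon 2: CCT → Pro.
After the substitution the codon is GCT → Ala.
Pro ≠ Ala, so this is a missense mutation.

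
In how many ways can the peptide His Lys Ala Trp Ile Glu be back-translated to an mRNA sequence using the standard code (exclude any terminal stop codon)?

96

His: 2 codons.
Lys: 2 codons.
Ala: 4 codons.
Trp: 1 codon.
Ile: 3 codons.
Glu: 2 codons.
2 × 2 × 4 × 1 × 3 × 2 = 96.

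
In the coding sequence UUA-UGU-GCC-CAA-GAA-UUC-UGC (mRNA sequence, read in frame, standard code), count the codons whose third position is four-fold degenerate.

1

Codon 1 UUA (Leu): third position 2-fold.
Codon 2 UGU (Cys): third position 2-fold.
Codon 3 GCC (Ala): third position 4-fold.
Codon 4 CAA (Gln): third position 2-fold.
Codon 5 GAA (Glu): third position 2-fold.
Codon 6 UUC (Phe): third position 2-fold.
Codon 7 UGC (Cys): third position 2-fold.
Four-fold degenerate third positions: 1.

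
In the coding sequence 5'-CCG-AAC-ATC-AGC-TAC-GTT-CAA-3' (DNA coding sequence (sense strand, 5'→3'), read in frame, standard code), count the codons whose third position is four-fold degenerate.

2

Codon 1 CCG (Pro): third position 4-fold.
Codon 2 AAC (Asn): third position 2-fold.
Codon 3 ATC (Ile): third position 3-fold.
Codon 4 AGC (Ser): third position 2-fold.
Codon 5 TAC (Tyr): third position 2-fold.
Codon 6 GTT (Val): third position 4-fold.
Codon 7 CAA (Gln): third position 2-fold.
Four-fold degenerate third positions: 2.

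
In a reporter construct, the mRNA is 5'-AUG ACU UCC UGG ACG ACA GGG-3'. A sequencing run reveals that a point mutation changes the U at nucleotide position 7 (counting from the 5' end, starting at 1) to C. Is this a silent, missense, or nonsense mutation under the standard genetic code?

Position 7 falls in codon 3: UCC → Ser.
After the substitution the codon is CCC → Pro.
Ser ≠ Pro, so this is a missense mutation.

missense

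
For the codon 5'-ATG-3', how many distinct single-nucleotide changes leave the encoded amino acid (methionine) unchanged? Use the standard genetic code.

0

Position 1: none → 0 synonymous.
Position 2: none → 0 synonymous.
Position 3: none → 0 synonymous.
Total: 0 + 0 + 0 = 0.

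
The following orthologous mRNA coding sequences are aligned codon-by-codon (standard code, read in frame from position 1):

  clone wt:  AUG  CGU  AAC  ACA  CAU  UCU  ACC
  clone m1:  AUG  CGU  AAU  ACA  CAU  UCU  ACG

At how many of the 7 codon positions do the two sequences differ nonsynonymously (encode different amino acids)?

Codon 1: AUG Met / AUG Met — identical.
Codon 2: CGU Arg / CGU Arg — identical.
Codon 3: AAC Asn / AAU Asn — synonymous.
Codon 4: ACA Thr / ACA Thr — identical.
Codon 5: CAU His / CAU His — identical.
Codon 6: UCU Ser / UCU Ser — identical.
Codon 7: ACC Thr / ACG Thr — synonymous.
Nonsynonymous differences: 0.

0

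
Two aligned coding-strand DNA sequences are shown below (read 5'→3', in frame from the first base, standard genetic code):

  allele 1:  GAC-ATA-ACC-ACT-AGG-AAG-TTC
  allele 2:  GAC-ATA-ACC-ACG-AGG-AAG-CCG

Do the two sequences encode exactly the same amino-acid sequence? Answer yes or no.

Codon 1: GAC Asp / GAC Asp — identical.
Codon 2: ATA Ile / ATA Ile — identical.
Codon 3: ACC Thr / ACC Thr — identical.
Codon 4: ACT Thr / ACG Thr — synonymous.
Codon 5: AGG Arg / AGG Arg — identical.
Codon 6: AAG Lys / AAG Lys — identical.
Codon 7: TTC Phe / CCG Pro — nonsynonymous.
Nonsynonymous differences: 1 → different protein.

no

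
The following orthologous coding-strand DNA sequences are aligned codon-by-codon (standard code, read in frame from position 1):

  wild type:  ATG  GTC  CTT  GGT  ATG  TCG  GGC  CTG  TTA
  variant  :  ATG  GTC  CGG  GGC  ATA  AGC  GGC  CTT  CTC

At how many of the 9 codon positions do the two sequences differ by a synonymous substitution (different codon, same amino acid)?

4

Codon 1: ATG Met / ATG Met — identical.
Codon 2: GTC Val / GTC Val — identical.
Codon 3: CTT Leu / CGG Arg — nonsynonymous.
Codon 4: GGT Gly / GGC Gly — synonymous.
Codon 5: ATG Met / ATA Ile — nonsynonymous.
Codon 6: TCG Ser / AGC Ser — synonymous.
Codon 7: GGC Gly / GGC Gly — identical.
Codon 8: CTG Leu / CTT Leu — synonymous.
Codon 9: TTA Leu / CTC Leu — synonymous.
Synonymous differences: 4.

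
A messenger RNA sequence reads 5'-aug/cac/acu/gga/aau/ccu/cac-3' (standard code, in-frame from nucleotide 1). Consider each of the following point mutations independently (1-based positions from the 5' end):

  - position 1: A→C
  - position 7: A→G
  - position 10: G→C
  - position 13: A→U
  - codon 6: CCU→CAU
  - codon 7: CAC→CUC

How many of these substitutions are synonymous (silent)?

Codon 1: AUG (Met) → CUG (Leu) — missense.
Codon 3: ACU (Thr) → GCU (Ala) — missense.
Codon 4: GGA (Gly) → CGA (Arg) — missense.
Codon 5: AAU (Asn) → UAU (Tyr) — missense.
Codon 6: CCU (Pro) → CAU (His) — missense.
Codon 7: CAC (His) → CUC (Leu) — missense.
Synonymous: 0 of 6.

0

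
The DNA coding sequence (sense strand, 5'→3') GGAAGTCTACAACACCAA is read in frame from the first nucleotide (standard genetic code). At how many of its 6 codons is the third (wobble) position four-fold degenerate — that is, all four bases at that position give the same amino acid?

2

Codon 1 GGA (Gly): third position 4-fold.
Codon 2 AGT (Ser): third position 2-fold.
Codon 3 CTA (Leu): third position 4-fold.
Codon 4 CAA (Gln): third position 2-fold.
Codon 5 CAC (His): third position 2-fold.
Codon 6 CAA (Gln): third position 2-fold.
Four-fold degenerate third positions: 2.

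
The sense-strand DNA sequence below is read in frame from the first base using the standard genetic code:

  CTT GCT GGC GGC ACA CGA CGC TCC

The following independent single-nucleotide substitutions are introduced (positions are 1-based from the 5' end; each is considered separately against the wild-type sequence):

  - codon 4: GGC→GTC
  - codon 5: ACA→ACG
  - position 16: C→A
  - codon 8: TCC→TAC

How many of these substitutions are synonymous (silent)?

Codon 4: GGC (Gly) → GTC (Val) — missense.
Codon 5: ACA (Thr) → ACG (Thr) — synonymous.
Codon 6: CGA (Arg) → AGA (Arg) — synonymous.
Codon 8: TCC (Ser) → TAC (Tyr) — missense.
Synonymous: 2 of 4.

2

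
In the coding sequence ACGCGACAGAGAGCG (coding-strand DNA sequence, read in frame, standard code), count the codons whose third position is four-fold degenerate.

3

Codon 1 ACG (Thr): third position 4-fold.
Codon 2 CGA (Arg): third position 4-fold.
Codon 3 CAG (Gln): third position 2-fold.
Codon 4 AGA (Arg): third position 2-fold.
Codon 5 GCG (Ala): third position 4-fold.
Four-fold degenerate third positions: 3.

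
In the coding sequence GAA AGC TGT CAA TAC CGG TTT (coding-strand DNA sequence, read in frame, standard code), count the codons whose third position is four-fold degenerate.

Codon 1 GAA (Glu): third position 2-fold.
Codon 2 AGC (Ser): third position 2-fold.
Codon 3 TGT (Cys): third position 2-fold.
Codon 4 CAA (Gln): third position 2-fold.
Codon 5 TAC (Tyr): third position 2-fold.
Codon 6 CGG (Arg): third position 4-fold.
Codon 7 TTT (Phe): third position 2-fold.
Four-fold degenerate third positions: 1.

1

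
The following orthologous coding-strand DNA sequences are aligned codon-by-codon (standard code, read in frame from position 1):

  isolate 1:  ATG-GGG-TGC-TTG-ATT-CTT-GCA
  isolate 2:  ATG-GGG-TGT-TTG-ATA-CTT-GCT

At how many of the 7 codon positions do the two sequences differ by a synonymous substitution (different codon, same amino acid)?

3

Codon 1: ATG Met / ATG Met — identical.
Codon 2: GGG Gly / GGG Gly — identical.
Codon 3: TGC Cys / TGT Cys — synonymous.
Codon 4: TTG Leu / TTG Leu — identical.
Codon 5: ATT Ile / ATA Ile — synonymous.
Codon 6: CTT Leu / CTT Leu — identical.
Codon 7: GCA Ala / GCT Ala — synonymous.
Synonymous differences: 3.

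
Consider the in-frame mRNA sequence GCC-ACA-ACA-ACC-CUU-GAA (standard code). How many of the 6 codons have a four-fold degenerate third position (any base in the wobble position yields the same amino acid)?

5

Codon 1 GCC (Ala): third position 4-fold.
Codon 2 ACA (Thr): third position 4-fold.
Codon 3 ACA (Thr): third position 4-fold.
Codon 4 ACC (Thr): third position 4-fold.
Codon 5 CUU (Leu): third position 4-fold.
Codon 6 GAA (Glu): third position 2-fold.
Four-fold degenerate third positions: 5.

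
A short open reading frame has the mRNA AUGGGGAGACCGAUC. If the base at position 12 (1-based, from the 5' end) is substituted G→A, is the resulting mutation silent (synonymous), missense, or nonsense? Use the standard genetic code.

silent

Position 12 falls in codon 4: CCG → Pro.
After the substitution the codon is CCA → Pro.
Both encode Pro, so the change is synonymous.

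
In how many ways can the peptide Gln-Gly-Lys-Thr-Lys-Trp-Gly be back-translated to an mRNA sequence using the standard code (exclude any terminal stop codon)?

Gln: 2 codons.
Gly: 4 codons.
Lys: 2 codons.
Thr: 4 codons.
Lys: 2 codons.
Trp: 1 codon.
Gly: 4 codons.
2 × 4 × 2 × 4 × 2 × 1 × 4 = 512.

512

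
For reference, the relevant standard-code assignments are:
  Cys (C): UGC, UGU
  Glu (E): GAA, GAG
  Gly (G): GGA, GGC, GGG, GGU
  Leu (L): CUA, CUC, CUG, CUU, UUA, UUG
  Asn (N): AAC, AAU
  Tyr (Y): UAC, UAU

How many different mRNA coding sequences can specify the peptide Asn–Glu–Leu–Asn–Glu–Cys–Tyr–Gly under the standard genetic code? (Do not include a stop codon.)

Asn: 2 codons.
Glu: 2 codons.
Leu: 6 codons.
Asn: 2 codons.
Glu: 2 codons.
Cys: 2 codons.
Tyr: 2 codons.
Gly: 4 codons.
2 × 2 × 6 × 2 × 2 × 2 × 2 × 4 = 1536.

1536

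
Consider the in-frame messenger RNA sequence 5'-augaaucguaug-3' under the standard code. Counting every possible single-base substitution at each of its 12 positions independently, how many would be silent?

4

Codon 1 (AUG, Met): 0 synonymous substitutions.
Codon 2 (AAU, Asn): 1 synonymous substitution.
Codon 3 (CGU, Arg): 3 synonymous substitutions.
Codon 4 (AUG, Met): 0 synonymous substitutions.
Total: 0 + 1 + 3 + 0 = 4.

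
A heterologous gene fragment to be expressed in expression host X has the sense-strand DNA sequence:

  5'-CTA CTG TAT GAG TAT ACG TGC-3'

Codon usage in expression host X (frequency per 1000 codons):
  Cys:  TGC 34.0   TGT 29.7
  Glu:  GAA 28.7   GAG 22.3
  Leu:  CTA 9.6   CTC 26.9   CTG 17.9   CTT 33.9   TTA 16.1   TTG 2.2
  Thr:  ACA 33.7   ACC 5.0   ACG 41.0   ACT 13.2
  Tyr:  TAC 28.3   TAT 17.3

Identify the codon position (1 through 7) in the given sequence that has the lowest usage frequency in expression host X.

1

Codon 1 CTA (Leu): 9.6 per 1000.
Codon 2 CTG (Leu): 17.9 per 1000.
Codon 3 TAT (Tyr): 17.3 per 1000.
Codon 4 GAG (Glu): 22.3 per 1000.
Codon 5 TAT (Tyr): 17.3 per 1000.
Codon 6 ACG (Thr): 41.0 per 1000.
Codon 7 TGC (Cys): 34.0 per 1000.
Lowest frequency is 9.6 at codon 1.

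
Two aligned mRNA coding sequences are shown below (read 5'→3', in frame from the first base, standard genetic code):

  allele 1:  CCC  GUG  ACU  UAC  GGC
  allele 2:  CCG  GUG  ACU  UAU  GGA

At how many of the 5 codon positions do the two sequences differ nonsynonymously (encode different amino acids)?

Codon 1: CCC Pro / CCG Pro — synonymous.
Codon 2: GUG Val / GUG Val — identical.
Codon 3: ACU Thr / ACU Thr — identical.
Codon 4: UAC Tyr / UAU Tyr — synonymous.
Codon 5: GGC Gly / GGA Gly — synonymous.
Nonsynonymous differences: 0.

0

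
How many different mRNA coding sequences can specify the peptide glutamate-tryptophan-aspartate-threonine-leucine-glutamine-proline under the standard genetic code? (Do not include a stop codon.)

768

Glu: 2 codons.
Trp: 1 codon.
Asp: 2 codons.
Thr: 4 codons.
Leu: 6 codons.
Gln: 2 codons.
Pro: 4 codons.
2 × 1 × 2 × 4 × 6 × 2 × 4 = 768.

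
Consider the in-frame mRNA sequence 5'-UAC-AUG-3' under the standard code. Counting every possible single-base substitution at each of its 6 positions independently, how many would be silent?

Codon 1 (UAC, Tyr): 1 synonymous substitution.
Codon 2 (AUG, Met): 0 synonymous substitutions.
Total: 1 + 0 = 1.

1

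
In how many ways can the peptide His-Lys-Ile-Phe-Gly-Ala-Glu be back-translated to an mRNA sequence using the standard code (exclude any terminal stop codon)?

His: 2 codons.
Lys: 2 codons.
Ile: 3 codons.
Phe: 2 codons.
Gly: 4 codons.
Ala: 4 codons.
Glu: 2 codons.
2 × 2 × 3 × 2 × 4 × 4 × 2 = 768.

768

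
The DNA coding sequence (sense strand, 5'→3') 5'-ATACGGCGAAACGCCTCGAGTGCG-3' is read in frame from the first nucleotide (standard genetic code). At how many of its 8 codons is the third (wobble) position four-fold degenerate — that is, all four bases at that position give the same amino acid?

Codon 1 ATA (Ile): third position 3-fold.
Codon 2 CGG (Arg): third position 4-fold.
Codon 3 CGA (Arg): third position 4-fold.
Codon 4 AAC (Asn): third position 2-fold.
Codon 5 GCC (Ala): third position 4-fold.
Codon 6 TCG (Ser): third position 4-fold.
Codon 7 AGT (Ser): third position 2-fold.
Codon 8 GCG (Ala): third position 4-fold.
Four-fold degenerate third positions: 5.

5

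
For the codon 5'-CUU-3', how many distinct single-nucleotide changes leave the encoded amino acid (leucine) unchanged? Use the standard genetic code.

Position 1: none → 0 synonymous.
Position 2: none → 0 synonymous.
Position 3: CUC, CUA, CUG → 3 synonymous.
Total: 0 + 0 + 3 = 3.

3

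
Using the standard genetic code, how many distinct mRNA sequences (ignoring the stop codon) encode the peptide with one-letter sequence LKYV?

Leu: 6 codons.
Lys: 2 codons.
Tyr: 2 codons.
Val: 4 codons.
6 × 2 × 2 × 4 = 96.

96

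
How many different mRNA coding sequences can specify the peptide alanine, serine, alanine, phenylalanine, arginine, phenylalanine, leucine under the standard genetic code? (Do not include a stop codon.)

Ala: 4 codons.
Ser: 6 codons.
Ala: 4 codons.
Phe: 2 codons.
Arg: 6 codons.
Phe: 2 codons.
Leu: 6 codons.
4 × 6 × 4 × 2 × 6 × 2 × 6 = 13824.

13824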